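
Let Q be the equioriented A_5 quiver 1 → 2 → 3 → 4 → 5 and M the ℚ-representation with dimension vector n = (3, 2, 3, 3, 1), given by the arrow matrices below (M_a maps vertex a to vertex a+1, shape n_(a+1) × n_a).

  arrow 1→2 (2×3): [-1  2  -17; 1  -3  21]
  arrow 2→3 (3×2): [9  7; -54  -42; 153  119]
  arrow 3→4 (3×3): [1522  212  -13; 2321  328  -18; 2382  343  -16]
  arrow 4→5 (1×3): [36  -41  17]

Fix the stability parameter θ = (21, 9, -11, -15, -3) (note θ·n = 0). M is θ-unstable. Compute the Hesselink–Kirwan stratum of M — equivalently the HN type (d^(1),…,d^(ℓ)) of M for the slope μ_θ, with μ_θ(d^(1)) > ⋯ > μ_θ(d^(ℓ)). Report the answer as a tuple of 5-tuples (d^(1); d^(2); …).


Interval decomposition of M: I[1,1], I[1,2], I[1,5], I[3,4]^2.
HN type (ℓ=4): μ^(1)=21; μ^(2)=15; μ^(3)=1/5; μ^(4)=-13

((1, 0, 0, 0, 0); (1, 1, 0, 0, 0); (1, 1, 1, 1, 1); (0, 0, 2, 2, 0))


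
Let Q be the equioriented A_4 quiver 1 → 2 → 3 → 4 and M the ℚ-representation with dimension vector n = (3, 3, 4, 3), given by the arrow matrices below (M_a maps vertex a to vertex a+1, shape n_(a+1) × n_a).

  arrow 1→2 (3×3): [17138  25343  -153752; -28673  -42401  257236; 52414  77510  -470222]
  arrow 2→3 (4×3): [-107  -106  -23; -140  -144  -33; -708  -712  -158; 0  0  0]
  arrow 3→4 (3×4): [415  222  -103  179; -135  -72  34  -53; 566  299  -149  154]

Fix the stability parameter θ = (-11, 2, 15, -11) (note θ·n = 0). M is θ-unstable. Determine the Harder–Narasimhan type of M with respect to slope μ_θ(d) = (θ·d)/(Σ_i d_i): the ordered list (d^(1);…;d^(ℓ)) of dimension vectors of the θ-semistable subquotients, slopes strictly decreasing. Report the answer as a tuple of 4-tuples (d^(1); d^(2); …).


Via rank(M_{q-1}∘⋯∘M_p): M ≅ I[1,2], I[1,4]^2, I[3,3], I[3,4].
μ_θ-semistable layers: μ^(1)=15; μ^(2)=2; μ^(3)=-11

((0, 0, 1, 0); (0, 3, 3, 3); (3, 0, 0, 0))


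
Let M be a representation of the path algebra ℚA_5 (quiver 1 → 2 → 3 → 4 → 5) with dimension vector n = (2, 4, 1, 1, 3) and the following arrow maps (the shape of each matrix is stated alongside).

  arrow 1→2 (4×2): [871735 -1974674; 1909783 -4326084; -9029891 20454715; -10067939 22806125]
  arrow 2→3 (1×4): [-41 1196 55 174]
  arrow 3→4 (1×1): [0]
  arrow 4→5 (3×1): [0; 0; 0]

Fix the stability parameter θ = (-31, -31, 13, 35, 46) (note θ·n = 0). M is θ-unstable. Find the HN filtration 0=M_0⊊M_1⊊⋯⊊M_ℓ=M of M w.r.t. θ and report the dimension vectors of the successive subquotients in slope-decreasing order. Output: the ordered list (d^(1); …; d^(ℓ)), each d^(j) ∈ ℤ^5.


Via rank(M_{q-1}∘⋯∘M_p): M ≅ I[1,2], I[1,3], I[2,2]^2, I[4,4], I[5,5]^3.
μ_θ-semistable layers: μ^(1)=46; μ^(2)=35; μ^(3)=13; μ^(4)=-31

((0, 0, 0, 0, 3); (0, 0, 0, 1, 0); (0, 0, 1, 0, 0); (2, 4, 0, 0, 0))


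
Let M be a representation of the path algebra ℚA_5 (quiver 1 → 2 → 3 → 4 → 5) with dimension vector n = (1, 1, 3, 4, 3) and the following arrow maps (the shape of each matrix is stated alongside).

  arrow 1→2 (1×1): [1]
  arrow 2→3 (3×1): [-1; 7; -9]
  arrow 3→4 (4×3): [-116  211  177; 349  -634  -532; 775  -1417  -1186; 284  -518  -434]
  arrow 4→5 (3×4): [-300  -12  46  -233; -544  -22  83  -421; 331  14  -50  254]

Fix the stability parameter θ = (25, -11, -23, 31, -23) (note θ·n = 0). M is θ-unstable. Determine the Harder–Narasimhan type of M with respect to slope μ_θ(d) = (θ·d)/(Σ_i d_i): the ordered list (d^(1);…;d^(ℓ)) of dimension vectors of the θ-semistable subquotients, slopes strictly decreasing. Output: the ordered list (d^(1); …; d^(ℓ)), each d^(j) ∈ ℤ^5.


Interval decomposition of M: I[1,5], I[3,4], I[3,5], I[4,5].
HN type (ℓ=4): μ^(1)=31; μ^(2)=4; μ^(3)=-3; μ^(4)=-23

((0, 0, 0, 1, 0); (0, 0, 0, 3, 3); (1, 1, 1, 0, 0); (0, 0, 2, 0, 0))


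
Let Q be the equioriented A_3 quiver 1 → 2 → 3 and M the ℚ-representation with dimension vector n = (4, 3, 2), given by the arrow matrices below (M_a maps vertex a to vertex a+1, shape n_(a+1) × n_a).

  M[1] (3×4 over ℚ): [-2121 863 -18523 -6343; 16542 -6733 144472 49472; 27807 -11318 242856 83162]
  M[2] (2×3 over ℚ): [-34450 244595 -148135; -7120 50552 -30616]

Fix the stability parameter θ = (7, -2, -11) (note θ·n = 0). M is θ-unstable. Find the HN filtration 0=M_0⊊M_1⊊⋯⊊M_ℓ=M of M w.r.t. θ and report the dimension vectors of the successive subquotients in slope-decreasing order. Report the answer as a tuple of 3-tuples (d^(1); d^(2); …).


Barcode: M ≅ I[1,1], I[1,2]^2, I[1,3], I[3,3]. HN layers by μ_θ (4 steps, strictly decreasing):
  μ^(1)=7; μ^(2)=5/2; μ^(3)=-2; μ^(4)=-11

((1, 0, 0); (2, 2, 0); (1, 1, 1); (0, 0, 1))


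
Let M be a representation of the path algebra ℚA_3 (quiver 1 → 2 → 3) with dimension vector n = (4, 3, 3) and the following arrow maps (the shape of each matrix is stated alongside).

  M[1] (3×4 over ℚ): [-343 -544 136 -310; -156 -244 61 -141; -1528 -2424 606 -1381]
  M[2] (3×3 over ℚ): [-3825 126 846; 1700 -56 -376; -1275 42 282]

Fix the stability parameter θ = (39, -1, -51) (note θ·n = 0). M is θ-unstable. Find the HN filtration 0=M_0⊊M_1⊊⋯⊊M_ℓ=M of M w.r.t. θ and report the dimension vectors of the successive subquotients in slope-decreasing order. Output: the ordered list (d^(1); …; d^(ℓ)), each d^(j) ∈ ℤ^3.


Interval decomposition of M: I[1,1], I[1,2]^2, I[1,3], I[3,3]^2.
HN type (ℓ=4): μ^(1)=39; μ^(2)=19; μ^(3)=-13/3; μ^(4)=-51

((1, 0, 0); (2, 2, 0); (1, 1, 1); (0, 0, 2))


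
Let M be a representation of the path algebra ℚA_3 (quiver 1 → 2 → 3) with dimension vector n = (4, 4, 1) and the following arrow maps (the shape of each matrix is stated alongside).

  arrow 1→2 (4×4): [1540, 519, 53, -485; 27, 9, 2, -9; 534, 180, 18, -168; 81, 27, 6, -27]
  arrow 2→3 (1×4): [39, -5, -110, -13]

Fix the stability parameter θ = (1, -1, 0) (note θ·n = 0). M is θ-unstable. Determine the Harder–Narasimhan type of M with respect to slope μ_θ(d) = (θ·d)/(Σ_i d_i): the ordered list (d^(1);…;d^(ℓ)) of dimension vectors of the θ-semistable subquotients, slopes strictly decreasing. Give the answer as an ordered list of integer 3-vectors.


Barcode: M ≅ I[1,1]^2, I[1,2], I[1,3], I[2,2]^2. HN layers by μ_θ (3 steps, strictly decreasing):
  μ^(1)=1; μ^(2)=0; μ^(3)=-1

((2, 0, 0); (2, 2, 1); (0, 2, 0))


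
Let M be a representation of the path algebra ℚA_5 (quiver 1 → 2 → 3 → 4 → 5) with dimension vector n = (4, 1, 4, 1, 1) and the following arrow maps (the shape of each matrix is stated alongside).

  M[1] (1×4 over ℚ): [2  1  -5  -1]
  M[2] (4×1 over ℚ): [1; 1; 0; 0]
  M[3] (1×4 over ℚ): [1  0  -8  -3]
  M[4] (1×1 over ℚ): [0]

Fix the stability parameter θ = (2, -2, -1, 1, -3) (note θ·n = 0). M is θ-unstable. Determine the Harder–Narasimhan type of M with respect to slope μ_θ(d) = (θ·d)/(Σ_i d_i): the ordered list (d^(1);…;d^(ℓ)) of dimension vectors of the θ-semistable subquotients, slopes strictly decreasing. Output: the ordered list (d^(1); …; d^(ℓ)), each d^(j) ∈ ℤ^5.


Interval decomposition of M: I[1,1]^3, I[1,4], I[3,3]^3, I[5,5].
HN type (ℓ=5): μ^(1)=2; μ^(2)=1; μ^(3)=-1/3; μ^(4)=-1; μ^(5)=-3

((3, 0, 0, 0, 0); (0, 0, 0, 1, 0); (1, 1, 1, 0, 0); (0, 0, 3, 0, 0); (0, 0, 0, 0, 1))


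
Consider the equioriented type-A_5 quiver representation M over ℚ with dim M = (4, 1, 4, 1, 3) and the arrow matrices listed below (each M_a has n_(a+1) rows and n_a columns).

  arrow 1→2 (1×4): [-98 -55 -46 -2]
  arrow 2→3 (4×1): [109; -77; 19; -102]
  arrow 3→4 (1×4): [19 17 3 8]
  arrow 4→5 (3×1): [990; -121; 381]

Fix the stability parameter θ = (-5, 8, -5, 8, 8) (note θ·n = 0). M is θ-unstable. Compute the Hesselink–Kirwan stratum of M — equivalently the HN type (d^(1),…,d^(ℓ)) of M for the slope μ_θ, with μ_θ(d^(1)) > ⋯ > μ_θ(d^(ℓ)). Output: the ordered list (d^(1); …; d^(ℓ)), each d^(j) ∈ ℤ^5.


Interval decomposition of M: I[1,1]^3, I[1,5], I[3,3]^3, I[5,5]^2.
HN type (ℓ=3): μ^(1)=8; μ^(2)=3/2; μ^(3)=-5

((0, 0, 0, 1, 3); (0, 1, 1, 0, 0); (4, 0, 3, 0, 0))


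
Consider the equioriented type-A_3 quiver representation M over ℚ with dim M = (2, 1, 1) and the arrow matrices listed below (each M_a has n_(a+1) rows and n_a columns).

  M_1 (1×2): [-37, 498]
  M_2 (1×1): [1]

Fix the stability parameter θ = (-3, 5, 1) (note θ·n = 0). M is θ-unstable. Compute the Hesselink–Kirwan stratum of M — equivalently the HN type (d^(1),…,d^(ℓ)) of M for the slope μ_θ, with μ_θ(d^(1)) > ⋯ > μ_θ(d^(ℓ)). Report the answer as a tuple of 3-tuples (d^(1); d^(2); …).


Interval decomposition of M: I[1,1], I[1,3].
HN type (ℓ=2): μ^(1)=3; μ^(2)=-3

((0, 1, 1); (2, 0, 0))


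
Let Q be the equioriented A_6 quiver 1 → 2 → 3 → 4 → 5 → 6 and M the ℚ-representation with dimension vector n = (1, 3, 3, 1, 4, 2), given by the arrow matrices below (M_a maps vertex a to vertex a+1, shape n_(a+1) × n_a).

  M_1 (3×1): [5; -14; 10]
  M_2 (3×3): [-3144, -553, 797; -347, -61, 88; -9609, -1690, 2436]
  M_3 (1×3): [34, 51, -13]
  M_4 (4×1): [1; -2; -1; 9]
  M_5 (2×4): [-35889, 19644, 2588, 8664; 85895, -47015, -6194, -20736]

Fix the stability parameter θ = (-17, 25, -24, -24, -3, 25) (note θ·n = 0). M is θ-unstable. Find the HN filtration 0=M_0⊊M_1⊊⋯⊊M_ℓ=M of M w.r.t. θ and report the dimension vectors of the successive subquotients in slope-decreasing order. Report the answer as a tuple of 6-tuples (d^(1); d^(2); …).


Interval decomposition of M: I[1,6], I[2,3]^2, I[5,5]^2, I[5,6].
HN type (ℓ=5): μ^(1)=25; μ^(2)=1/2; μ^(3)=-3; μ^(4)=-23/3; μ^(5)=-17

((0, 0, 0, 0, 0, 2); (0, 2, 2, 0, 0, 0); (0, 0, 0, 0, 4, 0); (0, 1, 1, 1, 0, 0); (1, 0, 0, 0, 0, 0))


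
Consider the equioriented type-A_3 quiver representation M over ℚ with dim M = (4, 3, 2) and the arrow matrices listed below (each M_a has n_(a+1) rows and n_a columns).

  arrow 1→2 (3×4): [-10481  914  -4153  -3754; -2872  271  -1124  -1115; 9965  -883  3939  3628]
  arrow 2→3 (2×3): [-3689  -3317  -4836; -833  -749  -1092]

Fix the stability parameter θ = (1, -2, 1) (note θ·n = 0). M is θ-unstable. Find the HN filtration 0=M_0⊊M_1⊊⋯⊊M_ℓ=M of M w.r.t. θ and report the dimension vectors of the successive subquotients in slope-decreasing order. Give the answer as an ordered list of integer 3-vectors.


Via rank(M_{q-1}∘⋯∘M_p): M ≅ I[1,1], I[1,2]^2, I[1,3], I[3,3].
μ_θ-semistable layers: μ^(1)=1; μ^(2)=-1/2

((1, 0, 2); (3, 3, 0))


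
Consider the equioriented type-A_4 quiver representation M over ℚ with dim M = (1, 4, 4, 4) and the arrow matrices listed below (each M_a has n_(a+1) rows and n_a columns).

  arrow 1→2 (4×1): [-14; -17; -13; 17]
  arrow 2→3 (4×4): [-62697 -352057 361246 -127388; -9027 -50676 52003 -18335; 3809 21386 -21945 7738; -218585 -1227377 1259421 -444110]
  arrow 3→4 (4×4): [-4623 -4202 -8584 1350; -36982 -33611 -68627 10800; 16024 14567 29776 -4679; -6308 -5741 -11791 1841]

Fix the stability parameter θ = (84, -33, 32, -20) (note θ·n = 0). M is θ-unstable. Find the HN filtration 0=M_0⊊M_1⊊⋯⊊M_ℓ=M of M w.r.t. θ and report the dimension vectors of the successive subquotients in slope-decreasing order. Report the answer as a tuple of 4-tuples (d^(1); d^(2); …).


Via rank(M_{q-1}∘⋯∘M_p): M ≅ I[1,4], I[2,4]^3.
μ_θ-semistable layers: μ^(1)=63/4; μ^(2)=6; μ^(3)=-33

((1, 1, 1, 1); (0, 0, 3, 3); (0, 3, 0, 0))


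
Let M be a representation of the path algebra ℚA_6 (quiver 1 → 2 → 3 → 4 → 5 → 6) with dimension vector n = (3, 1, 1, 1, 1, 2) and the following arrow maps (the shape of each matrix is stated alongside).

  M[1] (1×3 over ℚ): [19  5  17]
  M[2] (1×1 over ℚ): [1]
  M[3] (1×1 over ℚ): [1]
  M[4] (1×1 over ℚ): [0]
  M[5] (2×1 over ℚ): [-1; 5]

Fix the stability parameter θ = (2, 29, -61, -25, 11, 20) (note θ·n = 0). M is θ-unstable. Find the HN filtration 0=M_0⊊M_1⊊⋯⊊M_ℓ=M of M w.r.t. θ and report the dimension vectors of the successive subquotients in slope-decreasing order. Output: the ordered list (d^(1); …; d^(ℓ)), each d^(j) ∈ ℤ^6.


Interval decomposition of M: I[1,1]^2, I[1,4], I[5,6], I[6,6].
HN type (ℓ=4): μ^(1)=20; μ^(2)=11; μ^(3)=2; μ^(4)=-55/4

((0, 0, 0, 0, 0, 2); (0, 0, 0, 0, 1, 0); (2, 0, 0, 0, 0, 0); (1, 1, 1, 1, 0, 0))


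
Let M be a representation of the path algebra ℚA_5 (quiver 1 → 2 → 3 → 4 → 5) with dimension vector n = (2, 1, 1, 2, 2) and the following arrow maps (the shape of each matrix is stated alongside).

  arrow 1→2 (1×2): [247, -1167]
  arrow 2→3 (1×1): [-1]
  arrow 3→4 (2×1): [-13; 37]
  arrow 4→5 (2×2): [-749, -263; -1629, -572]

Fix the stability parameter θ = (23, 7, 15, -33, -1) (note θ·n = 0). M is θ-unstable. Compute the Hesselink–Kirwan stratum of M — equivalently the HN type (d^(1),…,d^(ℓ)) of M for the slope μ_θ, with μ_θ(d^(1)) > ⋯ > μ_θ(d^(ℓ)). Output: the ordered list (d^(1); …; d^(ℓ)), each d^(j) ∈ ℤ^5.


Via rank(M_{q-1}∘⋯∘M_p): M ≅ I[1,1], I[1,5], I[4,5].
μ_θ-semistable layers: μ^(1)=23; μ^(2)=11/5; μ^(3)=-1; μ^(4)=-33

((1, 0, 0, 0, 0); (1, 1, 1, 1, 1); (0, 0, 0, 0, 1); (0, 0, 0, 1, 0))


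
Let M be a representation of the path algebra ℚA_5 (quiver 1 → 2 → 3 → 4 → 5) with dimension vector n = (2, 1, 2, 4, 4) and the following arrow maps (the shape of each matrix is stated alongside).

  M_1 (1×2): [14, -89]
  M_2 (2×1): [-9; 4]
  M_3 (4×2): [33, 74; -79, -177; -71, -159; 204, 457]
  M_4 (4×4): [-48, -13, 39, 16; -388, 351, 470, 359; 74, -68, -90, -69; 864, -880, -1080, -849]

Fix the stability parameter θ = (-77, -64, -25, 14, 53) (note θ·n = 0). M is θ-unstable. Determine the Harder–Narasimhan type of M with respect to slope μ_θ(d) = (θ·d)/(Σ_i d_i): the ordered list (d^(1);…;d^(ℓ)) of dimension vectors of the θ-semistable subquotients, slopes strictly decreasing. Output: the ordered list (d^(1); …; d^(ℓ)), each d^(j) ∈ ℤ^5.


Interval decomposition of M: I[1,1], I[1,5], I[3,5], I[4,5]^2.
HN type (ℓ=5): μ^(1)=53; μ^(2)=14; μ^(3)=-25; μ^(4)=-64; μ^(5)=-77

((0, 0, 0, 0, 4); (0, 0, 0, 4, 0); (0, 0, 2, 0, 0); (0, 1, 0, 0, 0); (2, 0, 0, 0, 0))


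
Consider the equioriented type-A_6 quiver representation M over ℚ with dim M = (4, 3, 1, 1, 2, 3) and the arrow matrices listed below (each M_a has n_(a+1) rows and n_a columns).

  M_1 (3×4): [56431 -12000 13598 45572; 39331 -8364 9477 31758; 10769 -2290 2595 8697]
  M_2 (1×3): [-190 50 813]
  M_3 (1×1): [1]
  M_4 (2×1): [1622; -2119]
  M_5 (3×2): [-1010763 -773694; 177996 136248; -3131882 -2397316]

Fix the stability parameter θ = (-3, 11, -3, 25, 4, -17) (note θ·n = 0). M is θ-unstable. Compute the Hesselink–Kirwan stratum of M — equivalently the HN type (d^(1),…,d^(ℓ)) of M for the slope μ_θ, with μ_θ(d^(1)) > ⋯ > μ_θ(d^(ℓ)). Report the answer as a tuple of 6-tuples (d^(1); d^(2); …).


Interval decomposition of M: I[1,1], I[1,2]^2, I[1,5], I[5,6], I[6,6]^2.
HN type (ℓ=6): μ^(1)=29/2; μ^(2)=11; μ^(3)=4; μ^(4)=-3; μ^(5)=-13/2; μ^(6)=-17

((0, 0, 0, 1, 1, 0); (0, 2, 0, 0, 0, 0); (0, 1, 1, 0, 0, 0); (4, 0, 0, 0, 0, 0); (0, 0, 0, 0, 1, 1); (0, 0, 0, 0, 0, 2))


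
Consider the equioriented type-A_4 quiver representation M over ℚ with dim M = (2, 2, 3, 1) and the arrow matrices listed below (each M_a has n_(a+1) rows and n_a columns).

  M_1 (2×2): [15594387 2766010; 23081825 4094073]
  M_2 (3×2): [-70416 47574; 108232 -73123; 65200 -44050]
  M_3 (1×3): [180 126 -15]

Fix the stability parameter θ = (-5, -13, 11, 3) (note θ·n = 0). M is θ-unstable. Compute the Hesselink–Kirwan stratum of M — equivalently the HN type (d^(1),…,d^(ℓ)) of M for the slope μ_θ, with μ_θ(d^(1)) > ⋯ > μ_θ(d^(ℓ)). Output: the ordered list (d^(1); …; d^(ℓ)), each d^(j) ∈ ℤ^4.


Barcode: M ≅ I[1,2], I[1,4], I[3,3]^2. HN layers by μ_θ (3 steps, strictly decreasing):
  μ^(1)=11; μ^(2)=7; μ^(3)=-9

((0, 0, 2, 0); (0, 0, 1, 1); (2, 2, 0, 0))


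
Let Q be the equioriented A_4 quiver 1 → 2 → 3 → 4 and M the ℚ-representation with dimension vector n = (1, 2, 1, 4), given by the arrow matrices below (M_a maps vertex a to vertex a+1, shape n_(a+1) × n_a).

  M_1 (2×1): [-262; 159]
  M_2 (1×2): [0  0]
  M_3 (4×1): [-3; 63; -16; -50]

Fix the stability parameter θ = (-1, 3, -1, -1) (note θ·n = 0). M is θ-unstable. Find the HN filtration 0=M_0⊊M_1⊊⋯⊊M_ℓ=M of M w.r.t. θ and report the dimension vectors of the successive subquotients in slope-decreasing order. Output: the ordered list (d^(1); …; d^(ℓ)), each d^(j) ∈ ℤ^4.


Via rank(M_{q-1}∘⋯∘M_p): M ≅ I[1,2], I[2,2], I[3,4], I[4,4]^3.
μ_θ-semistable layers: μ^(1)=3; μ^(2)=-1

((0, 2, 0, 0); (1, 0, 1, 4))


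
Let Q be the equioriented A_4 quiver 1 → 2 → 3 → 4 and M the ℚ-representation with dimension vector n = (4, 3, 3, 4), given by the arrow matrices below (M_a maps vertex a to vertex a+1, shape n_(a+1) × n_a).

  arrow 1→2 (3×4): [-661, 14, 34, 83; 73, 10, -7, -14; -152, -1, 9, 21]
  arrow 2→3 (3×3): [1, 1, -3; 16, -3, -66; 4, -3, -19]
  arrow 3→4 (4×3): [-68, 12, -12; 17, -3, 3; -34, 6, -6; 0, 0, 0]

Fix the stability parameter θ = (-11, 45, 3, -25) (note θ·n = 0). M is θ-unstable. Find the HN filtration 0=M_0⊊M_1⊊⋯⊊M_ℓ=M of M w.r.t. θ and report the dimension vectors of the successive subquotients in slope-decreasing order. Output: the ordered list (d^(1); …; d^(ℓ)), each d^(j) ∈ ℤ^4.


Interval decomposition of M: I[1,1], I[1,3]^2, I[1,4], I[4,4]^3.
HN type (ℓ=4): μ^(1)=24; μ^(2)=23/3; μ^(3)=-11; μ^(4)=-25

((0, 2, 2, 0); (0, 1, 1, 1); (4, 0, 0, 0); (0, 0, 0, 3))


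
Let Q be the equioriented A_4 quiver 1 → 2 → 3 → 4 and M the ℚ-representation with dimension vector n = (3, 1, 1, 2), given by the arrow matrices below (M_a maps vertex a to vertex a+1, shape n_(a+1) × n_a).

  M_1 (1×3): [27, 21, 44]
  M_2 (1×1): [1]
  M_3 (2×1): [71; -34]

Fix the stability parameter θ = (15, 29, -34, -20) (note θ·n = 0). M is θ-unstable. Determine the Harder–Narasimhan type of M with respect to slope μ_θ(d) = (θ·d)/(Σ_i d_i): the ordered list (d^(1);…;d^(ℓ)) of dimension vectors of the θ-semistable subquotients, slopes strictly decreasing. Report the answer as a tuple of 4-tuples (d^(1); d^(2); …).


Via rank(M_{q-1}∘⋯∘M_p): M ≅ I[1,1]^2, I[1,4], I[4,4].
μ_θ-semistable layers: μ^(1)=15; μ^(2)=-5/2; μ^(3)=-20

((2, 0, 0, 0); (1, 1, 1, 1); (0, 0, 0, 1))


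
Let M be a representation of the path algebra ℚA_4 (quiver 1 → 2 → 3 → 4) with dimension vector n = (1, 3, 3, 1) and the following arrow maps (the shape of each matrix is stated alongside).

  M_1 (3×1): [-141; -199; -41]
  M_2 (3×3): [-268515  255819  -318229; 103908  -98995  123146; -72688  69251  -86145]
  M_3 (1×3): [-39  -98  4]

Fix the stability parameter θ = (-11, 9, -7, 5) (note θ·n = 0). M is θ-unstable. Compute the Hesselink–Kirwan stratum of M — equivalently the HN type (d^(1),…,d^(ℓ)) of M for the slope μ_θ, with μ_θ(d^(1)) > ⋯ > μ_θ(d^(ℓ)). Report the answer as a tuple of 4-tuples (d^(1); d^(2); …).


Via rank(M_{q-1}∘⋯∘M_p): M ≅ I[1,4], I[2,3]^2.
μ_θ-semistable layers: μ^(1)=5; μ^(2)=1; μ^(3)=-11

((0, 0, 0, 1); (0, 3, 3, 0); (1, 0, 0, 0))


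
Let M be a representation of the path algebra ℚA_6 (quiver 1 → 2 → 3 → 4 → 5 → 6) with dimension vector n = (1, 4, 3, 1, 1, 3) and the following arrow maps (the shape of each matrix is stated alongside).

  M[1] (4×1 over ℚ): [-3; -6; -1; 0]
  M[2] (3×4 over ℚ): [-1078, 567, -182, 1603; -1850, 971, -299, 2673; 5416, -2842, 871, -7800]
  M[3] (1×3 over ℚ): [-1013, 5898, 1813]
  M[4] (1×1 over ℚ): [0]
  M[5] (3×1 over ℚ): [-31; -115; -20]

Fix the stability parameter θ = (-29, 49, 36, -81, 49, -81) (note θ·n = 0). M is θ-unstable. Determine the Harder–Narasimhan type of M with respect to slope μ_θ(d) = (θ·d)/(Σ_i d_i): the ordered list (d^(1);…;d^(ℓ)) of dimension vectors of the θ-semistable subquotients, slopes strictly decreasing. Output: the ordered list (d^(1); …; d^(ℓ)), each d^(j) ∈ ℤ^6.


Barcode: M ≅ I[1,4], I[2,2]^2, I[2,3], I[3,3], I[5,6], I[6,6]^2. HN layers by μ_θ (7 steps, strictly decreasing):
  μ^(1)=49; μ^(2)=85/2; μ^(3)=36; μ^(4)=4/3; μ^(5)=-16; μ^(6)=-29; μ^(7)=-81

((0, 2, 0, 0, 0, 0); (0, 1, 1, 0, 0, 0); (0, 0, 1, 0, 0, 0); (0, 1, 1, 1, 0, 0); (0, 0, 0, 0, 1, 1); (1, 0, 0, 0, 0, 0); (0, 0, 0, 0, 0, 2))


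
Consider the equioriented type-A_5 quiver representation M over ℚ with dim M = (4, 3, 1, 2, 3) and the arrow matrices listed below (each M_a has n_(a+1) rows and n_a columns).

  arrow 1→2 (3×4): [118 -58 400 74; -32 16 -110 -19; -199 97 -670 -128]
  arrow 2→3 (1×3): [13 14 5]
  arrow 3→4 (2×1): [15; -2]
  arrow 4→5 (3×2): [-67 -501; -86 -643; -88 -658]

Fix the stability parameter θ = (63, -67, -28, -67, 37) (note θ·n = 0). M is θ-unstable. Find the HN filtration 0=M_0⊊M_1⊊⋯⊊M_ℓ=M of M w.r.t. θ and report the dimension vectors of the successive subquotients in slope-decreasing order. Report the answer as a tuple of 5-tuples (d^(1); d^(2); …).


Via rank(M_{q-1}∘⋯∘M_p): M ≅ I[1,1]^2, I[1,2], I[1,5], I[2,2], I[4,5], I[5,5].
μ_θ-semistable layers: μ^(1)=63; μ^(2)=37; μ^(3)=-2; μ^(4)=-99/4; μ^(5)=-67

((2, 0, 0, 0, 0); (0, 0, 0, 0, 3); (1, 1, 0, 0, 0); (1, 1, 1, 1, 0); (0, 1, 0, 1, 0))


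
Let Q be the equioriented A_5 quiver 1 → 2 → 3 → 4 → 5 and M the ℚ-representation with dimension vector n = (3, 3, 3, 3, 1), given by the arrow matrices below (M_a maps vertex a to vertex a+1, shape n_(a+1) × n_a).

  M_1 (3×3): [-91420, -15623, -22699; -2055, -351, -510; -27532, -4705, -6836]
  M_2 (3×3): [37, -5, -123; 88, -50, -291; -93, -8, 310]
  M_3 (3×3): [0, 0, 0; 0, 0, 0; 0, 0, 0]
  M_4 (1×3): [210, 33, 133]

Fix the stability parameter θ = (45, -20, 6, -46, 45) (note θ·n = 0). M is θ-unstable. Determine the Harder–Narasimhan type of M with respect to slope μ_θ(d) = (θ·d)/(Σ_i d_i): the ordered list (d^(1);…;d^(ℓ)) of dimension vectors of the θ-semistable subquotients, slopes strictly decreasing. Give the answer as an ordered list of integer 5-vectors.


Via rank(M_{q-1}∘⋯∘M_p): M ≅ I[1,3]^3, I[4,4]^2, I[4,5].
μ_θ-semistable layers: μ^(1)=45; μ^(2)=31/3; μ^(3)=-46

((0, 0, 0, 0, 1); (3, 3, 3, 0, 0); (0, 0, 0, 3, 0))


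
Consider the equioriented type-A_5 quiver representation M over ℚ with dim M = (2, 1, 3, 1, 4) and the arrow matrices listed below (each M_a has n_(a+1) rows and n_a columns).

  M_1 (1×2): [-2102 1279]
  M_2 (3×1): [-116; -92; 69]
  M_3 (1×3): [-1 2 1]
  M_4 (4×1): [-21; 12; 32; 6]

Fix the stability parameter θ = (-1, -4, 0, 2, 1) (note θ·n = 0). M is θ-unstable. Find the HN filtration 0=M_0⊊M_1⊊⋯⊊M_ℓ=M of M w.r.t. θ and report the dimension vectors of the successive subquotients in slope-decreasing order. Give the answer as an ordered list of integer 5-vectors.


Interval decomposition of M: I[1,1], I[1,5], I[3,3]^2, I[5,5]^3.
HN type (ℓ=5): μ^(1)=3/2; μ^(2)=1; μ^(3)=0; μ^(4)=-1; μ^(5)=-5/2

((0, 0, 0, 1, 1); (0, 0, 0, 0, 3); (0, 0, 3, 0, 0); (1, 0, 0, 0, 0); (1, 1, 0, 0, 0))


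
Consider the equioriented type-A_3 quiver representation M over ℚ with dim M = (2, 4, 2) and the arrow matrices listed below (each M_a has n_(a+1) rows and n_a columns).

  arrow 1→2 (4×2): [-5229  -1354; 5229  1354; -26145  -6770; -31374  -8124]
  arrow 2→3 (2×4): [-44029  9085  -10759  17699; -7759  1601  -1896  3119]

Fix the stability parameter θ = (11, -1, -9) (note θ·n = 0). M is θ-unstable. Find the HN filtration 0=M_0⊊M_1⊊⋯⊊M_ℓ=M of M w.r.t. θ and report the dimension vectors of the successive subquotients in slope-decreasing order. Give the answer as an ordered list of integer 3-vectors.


Via rank(M_{q-1}∘⋯∘M_p): M ≅ I[1,1], I[1,3], I[2,2]^2, I[2,3].
μ_θ-semistable layers: μ^(1)=11; μ^(2)=1/3; μ^(3)=-1; μ^(4)=-5

((1, 0, 0); (1, 1, 1); (0, 2, 0); (0, 1, 1))


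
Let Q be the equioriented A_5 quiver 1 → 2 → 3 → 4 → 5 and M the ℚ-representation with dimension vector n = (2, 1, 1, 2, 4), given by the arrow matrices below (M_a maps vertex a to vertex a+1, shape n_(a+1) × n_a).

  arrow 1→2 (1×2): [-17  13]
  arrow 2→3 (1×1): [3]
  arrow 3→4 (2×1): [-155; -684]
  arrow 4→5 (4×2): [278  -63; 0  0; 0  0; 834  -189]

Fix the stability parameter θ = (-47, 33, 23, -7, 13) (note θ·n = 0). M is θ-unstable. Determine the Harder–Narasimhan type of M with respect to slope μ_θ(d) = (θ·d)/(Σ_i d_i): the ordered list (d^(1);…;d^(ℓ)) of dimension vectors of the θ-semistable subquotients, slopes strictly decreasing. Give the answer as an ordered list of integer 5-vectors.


Barcode: M ≅ I[1,1], I[1,5], I[4,4], I[5,5]^3. HN layers by μ_θ (4 steps, strictly decreasing):
  μ^(1)=31/2; μ^(2)=13; μ^(3)=-7; μ^(4)=-47

((0, 1, 1, 1, 1); (0, 0, 0, 0, 3); (0, 0, 0, 1, 0); (2, 0, 0, 0, 0))


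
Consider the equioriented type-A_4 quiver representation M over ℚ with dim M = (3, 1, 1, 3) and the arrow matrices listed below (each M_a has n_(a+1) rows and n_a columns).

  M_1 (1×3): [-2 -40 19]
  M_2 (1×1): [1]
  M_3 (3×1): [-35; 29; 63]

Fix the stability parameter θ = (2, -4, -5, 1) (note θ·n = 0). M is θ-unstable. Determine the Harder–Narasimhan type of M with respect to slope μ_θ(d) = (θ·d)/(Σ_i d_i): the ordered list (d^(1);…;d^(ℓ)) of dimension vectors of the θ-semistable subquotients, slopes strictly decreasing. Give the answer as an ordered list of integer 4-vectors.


Barcode: M ≅ I[1,1]^2, I[1,4], I[4,4]^2. HN layers by μ_θ (3 steps, strictly decreasing):
  μ^(1)=2; μ^(2)=1; μ^(3)=-7/3

((2, 0, 0, 0); (0, 0, 0, 3); (1, 1, 1, 0))


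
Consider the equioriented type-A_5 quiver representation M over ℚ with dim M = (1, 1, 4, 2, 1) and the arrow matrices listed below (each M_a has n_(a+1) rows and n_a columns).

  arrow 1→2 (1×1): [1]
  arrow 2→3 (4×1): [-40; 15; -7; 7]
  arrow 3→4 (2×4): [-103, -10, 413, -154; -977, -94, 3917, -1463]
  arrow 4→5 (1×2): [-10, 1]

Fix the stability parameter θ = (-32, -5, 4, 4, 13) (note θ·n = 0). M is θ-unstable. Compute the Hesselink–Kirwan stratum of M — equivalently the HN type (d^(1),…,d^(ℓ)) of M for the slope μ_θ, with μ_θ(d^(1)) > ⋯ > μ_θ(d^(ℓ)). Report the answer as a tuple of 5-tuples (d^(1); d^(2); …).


Interval decomposition of M: I[1,4], I[3,3]^2, I[3,5].
HN type (ℓ=4): μ^(1)=13; μ^(2)=4; μ^(3)=-5; μ^(4)=-32

((0, 0, 0, 0, 1); (0, 0, 4, 2, 0); (0, 1, 0, 0, 0); (1, 0, 0, 0, 0))


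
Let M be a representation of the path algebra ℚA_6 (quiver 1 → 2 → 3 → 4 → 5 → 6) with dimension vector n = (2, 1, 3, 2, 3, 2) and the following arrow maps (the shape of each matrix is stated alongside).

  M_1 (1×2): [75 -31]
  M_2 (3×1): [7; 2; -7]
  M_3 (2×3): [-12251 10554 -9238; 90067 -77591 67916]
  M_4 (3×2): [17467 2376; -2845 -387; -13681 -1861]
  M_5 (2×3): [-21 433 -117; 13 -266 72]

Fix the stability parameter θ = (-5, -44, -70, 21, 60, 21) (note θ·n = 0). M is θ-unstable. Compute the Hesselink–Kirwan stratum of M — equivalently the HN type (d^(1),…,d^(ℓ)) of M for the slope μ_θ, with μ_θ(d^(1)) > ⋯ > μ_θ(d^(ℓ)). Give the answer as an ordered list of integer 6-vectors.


Interval decomposition of M: I[1,1], I[1,6], I[3,3], I[3,5], I[5,6].
HN type (ℓ=6): μ^(1)=60; μ^(2)=81/2; μ^(3)=21; μ^(4)=-5; μ^(5)=-119/3; μ^(6)=-70

((0, 0, 0, 0, 1, 0); (0, 0, 0, 0, 2, 2); (0, 0, 0, 2, 0, 0); (1, 0, 0, 0, 0, 0); (1, 1, 1, 0, 0, 0); (0, 0, 2, 0, 0, 0))


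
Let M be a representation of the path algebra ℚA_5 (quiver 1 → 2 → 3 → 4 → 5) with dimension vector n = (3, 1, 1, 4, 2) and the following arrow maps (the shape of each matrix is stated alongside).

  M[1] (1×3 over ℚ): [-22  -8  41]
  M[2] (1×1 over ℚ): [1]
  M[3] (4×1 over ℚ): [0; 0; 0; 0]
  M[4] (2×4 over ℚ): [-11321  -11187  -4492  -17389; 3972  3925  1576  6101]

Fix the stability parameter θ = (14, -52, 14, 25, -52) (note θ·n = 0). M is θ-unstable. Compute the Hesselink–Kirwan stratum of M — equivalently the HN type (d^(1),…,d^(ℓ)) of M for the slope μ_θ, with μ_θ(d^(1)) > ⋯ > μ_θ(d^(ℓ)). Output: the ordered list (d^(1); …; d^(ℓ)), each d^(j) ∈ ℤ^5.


Barcode: M ≅ I[1,1]^2, I[1,3], I[4,4]^2, I[4,5]^2. HN layers by μ_θ (4 steps, strictly decreasing):
  μ^(1)=25; μ^(2)=14; μ^(3)=-27/2; μ^(4)=-19

((0, 0, 0, 2, 0); (2, 0, 1, 0, 0); (0, 0, 0, 2, 2); (1, 1, 0, 0, 0))


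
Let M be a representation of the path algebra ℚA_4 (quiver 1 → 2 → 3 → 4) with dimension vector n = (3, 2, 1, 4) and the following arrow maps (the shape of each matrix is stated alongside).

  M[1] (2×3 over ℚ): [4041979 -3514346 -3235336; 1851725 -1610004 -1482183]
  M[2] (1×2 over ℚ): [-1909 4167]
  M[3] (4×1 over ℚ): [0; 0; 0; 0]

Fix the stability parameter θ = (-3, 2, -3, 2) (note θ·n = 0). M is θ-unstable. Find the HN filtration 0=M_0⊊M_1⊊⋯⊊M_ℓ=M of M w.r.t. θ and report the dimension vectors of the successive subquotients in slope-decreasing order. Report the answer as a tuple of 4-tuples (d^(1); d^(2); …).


Interval decomposition of M: I[1,1], I[1,2], I[1,3], I[4,4]^4.
HN type (ℓ=3): μ^(1)=2; μ^(2)=-1/2; μ^(3)=-3

((0, 1, 0, 4); (0, 1, 1, 0); (3, 0, 0, 0))


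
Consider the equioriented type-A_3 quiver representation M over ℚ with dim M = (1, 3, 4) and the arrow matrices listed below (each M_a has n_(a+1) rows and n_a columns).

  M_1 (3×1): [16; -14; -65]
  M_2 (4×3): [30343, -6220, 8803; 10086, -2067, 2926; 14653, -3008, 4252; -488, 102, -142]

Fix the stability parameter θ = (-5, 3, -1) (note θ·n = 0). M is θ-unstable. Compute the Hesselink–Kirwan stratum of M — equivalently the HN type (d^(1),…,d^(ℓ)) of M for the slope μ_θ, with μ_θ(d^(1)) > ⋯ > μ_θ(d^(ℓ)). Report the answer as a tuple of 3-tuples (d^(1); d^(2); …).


Via rank(M_{q-1}∘⋯∘M_p): M ≅ I[1,3], I[2,3]^2, I[3,3].
μ_θ-semistable layers: μ^(1)=1; μ^(2)=-1; μ^(3)=-5

((0, 3, 3); (0, 0, 1); (1, 0, 0))


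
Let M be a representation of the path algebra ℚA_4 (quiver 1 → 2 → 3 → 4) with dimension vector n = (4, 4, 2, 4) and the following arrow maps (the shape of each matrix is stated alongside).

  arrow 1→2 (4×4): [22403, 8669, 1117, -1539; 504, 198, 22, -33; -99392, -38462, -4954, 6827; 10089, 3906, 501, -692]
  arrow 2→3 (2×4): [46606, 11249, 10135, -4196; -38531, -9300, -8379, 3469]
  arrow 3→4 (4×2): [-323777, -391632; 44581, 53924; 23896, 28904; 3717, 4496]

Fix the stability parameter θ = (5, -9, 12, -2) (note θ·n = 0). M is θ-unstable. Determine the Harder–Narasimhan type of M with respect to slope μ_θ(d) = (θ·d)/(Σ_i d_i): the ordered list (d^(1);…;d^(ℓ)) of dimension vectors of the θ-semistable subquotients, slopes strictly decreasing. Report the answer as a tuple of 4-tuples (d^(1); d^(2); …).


Interval decomposition of M: I[1,1], I[1,2], I[1,4]^2, I[2,2], I[4,4]^2.
HN type (ℓ=3): μ^(1)=5; μ^(2)=-2; μ^(3)=-9

((1, 0, 2, 2); (3, 3, 0, 2); (0, 1, 0, 0))


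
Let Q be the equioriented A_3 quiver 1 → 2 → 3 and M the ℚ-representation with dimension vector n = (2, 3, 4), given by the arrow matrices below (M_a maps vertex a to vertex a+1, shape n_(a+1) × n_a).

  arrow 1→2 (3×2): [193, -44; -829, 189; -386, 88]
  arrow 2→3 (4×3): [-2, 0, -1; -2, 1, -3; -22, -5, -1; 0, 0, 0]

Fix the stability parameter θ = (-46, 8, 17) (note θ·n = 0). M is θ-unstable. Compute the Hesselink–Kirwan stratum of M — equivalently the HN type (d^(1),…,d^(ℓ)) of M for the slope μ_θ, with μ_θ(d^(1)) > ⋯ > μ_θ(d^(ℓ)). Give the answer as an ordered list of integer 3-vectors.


Interval decomposition of M: I[1,2], I[1,3], I[2,3], I[3,3]^2.
HN type (ℓ=3): μ^(1)=17; μ^(2)=8; μ^(3)=-46

((0, 0, 4); (0, 3, 0); (2, 0, 0))


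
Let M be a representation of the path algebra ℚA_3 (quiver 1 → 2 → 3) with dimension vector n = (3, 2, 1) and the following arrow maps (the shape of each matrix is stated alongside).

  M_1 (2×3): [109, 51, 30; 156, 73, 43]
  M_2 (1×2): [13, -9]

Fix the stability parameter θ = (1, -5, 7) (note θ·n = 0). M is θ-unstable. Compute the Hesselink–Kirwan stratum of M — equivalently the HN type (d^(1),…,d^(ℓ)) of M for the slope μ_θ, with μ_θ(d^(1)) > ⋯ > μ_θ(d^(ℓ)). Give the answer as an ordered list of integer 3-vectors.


Via rank(M_{q-1}∘⋯∘M_p): M ≅ I[1,1], I[1,2], I[1,3].
μ_θ-semistable layers: μ^(1)=7; μ^(2)=1; μ^(3)=-2

((0, 0, 1); (1, 0, 0); (2, 2, 0))


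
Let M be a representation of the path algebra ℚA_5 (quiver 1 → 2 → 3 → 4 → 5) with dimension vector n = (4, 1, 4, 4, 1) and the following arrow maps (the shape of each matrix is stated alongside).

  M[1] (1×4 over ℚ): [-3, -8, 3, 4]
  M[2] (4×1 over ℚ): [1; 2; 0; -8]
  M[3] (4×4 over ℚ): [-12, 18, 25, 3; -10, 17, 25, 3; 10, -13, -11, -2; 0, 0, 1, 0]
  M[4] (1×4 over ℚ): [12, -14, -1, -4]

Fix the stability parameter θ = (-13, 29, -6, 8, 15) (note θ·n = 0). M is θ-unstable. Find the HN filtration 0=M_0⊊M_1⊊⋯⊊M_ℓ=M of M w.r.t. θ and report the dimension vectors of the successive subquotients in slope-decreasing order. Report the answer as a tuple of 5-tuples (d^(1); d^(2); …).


Interval decomposition of M: I[1,1]^3, I[1,3], I[3,4]^2, I[3,5], I[4,4].
HN type (ℓ=5): μ^(1)=15; μ^(2)=23/2; μ^(3)=8; μ^(4)=-6; μ^(5)=-13

((0, 0, 0, 0, 1); (0, 1, 1, 0, 0); (0, 0, 0, 4, 0); (0, 0, 3, 0, 0); (4, 0, 0, 0, 0))


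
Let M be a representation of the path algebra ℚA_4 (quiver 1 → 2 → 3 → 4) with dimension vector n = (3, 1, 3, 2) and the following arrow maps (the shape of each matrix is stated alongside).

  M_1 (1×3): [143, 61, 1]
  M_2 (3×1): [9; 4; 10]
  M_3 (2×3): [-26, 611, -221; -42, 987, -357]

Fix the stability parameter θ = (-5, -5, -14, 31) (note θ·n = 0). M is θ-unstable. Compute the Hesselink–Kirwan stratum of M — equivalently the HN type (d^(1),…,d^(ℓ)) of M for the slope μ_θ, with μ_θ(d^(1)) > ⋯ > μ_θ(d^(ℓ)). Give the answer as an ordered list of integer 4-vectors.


Interval decomposition of M: I[1,1]^2, I[1,3], I[3,3], I[3,4], I[4,4].
HN type (ℓ=4): μ^(1)=31; μ^(2)=-5; μ^(3)=-8; μ^(4)=-14

((0, 0, 0, 2); (2, 0, 0, 0); (1, 1, 1, 0); (0, 0, 2, 0))


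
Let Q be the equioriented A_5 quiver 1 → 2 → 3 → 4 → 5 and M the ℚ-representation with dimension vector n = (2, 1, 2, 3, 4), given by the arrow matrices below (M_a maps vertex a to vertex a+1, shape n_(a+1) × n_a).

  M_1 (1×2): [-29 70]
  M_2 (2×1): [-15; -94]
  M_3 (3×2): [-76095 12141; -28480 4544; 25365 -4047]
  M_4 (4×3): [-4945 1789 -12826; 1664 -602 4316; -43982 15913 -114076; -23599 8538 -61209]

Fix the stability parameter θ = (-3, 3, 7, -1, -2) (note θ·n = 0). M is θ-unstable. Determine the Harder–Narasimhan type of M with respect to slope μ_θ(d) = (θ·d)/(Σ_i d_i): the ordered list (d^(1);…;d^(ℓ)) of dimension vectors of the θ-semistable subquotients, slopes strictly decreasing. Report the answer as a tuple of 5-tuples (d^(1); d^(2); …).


Interval decomposition of M: I[1,1], I[1,5], I[3,3], I[4,5]^2, I[5,5].
HN type (ℓ=5): μ^(1)=7; μ^(2)=7/4; μ^(3)=-3/2; μ^(4)=-2; μ^(5)=-3

((0, 0, 1, 0, 0); (0, 1, 1, 1, 1); (0, 0, 0, 2, 2); (0, 0, 0, 0, 1); (2, 0, 0, 0, 0))


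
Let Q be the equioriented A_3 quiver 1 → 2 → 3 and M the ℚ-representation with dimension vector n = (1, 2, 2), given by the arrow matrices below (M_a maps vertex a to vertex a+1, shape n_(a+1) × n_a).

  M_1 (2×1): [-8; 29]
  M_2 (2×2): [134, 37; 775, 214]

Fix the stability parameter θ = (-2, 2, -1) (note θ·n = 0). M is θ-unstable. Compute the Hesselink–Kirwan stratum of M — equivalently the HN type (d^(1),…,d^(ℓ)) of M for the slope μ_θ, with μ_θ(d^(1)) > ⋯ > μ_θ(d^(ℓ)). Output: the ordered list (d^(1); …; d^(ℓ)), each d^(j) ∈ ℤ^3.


Barcode: M ≅ I[1,3], I[2,3]. HN layers by μ_θ (2 steps, strictly decreasing):
  μ^(1)=1/2; μ^(2)=-2

((0, 2, 2); (1, 0, 0))


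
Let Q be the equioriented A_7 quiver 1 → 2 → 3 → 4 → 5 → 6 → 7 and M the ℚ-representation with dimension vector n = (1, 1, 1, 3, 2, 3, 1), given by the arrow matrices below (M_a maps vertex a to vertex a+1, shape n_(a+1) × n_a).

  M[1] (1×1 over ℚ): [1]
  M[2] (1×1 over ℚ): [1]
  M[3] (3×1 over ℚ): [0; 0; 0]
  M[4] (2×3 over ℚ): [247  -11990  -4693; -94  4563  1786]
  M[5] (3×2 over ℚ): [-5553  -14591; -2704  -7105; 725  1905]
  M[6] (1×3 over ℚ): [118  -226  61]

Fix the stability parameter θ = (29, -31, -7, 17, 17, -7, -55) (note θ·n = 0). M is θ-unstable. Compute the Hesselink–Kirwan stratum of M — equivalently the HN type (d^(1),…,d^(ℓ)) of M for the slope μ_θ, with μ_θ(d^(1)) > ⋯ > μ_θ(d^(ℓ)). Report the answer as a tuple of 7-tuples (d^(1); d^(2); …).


Interval decomposition of M: I[1,3], I[4,4], I[4,6], I[4,7], I[6,6].
HN type (ℓ=4): μ^(1)=17; μ^(2)=9; μ^(3)=-3; μ^(4)=-7

((0, 0, 0, 1, 0, 0, 0); (0, 0, 0, 1, 1, 1, 0); (1, 1, 1, 0, 0, 0, 0); (0, 0, 0, 1, 1, 2, 1))


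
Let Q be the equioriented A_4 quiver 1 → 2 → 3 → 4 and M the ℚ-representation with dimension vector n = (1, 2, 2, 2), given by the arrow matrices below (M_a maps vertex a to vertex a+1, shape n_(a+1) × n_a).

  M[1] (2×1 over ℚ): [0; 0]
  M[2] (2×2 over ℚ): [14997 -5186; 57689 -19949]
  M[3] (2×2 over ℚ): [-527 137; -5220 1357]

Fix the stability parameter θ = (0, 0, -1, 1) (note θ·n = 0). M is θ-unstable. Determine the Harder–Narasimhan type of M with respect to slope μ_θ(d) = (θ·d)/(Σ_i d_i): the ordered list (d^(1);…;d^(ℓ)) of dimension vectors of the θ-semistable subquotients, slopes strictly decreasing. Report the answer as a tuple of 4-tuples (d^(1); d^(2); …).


Via rank(M_{q-1}∘⋯∘M_p): M ≅ I[1,1], I[2,4]^2.
μ_θ-semistable layers: μ^(1)=1; μ^(2)=0; μ^(3)=-1/2

((0, 0, 0, 2); (1, 0, 0, 0); (0, 2, 2, 0))


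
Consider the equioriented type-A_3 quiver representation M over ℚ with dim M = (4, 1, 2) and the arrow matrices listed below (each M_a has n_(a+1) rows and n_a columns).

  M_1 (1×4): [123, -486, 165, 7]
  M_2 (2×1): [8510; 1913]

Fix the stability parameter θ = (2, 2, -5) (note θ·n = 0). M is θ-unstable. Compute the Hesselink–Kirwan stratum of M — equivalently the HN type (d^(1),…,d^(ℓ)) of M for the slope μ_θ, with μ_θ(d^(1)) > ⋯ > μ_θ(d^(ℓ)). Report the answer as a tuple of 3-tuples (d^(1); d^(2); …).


Barcode: M ≅ I[1,1]^3, I[1,3], I[3,3]. HN layers by μ_θ (3 steps, strictly decreasing):
  μ^(1)=2; μ^(2)=-1/3; μ^(3)=-5

((3, 0, 0); (1, 1, 1); (0, 0, 1))


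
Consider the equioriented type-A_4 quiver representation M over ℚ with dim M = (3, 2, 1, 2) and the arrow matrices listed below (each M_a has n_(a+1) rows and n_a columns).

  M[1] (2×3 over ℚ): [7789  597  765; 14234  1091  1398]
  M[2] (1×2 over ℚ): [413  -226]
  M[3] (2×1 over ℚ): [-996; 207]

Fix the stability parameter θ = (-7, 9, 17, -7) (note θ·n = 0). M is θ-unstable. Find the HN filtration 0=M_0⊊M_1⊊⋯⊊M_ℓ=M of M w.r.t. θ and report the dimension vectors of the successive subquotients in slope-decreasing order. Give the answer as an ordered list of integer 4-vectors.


Via rank(M_{q-1}∘⋯∘M_p): M ≅ I[1,1], I[1,2], I[1,4], I[4,4].
μ_θ-semistable layers: μ^(1)=9; μ^(2)=19/3; μ^(3)=-7

((0, 1, 0, 0); (0, 1, 1, 1); (3, 0, 0, 1))


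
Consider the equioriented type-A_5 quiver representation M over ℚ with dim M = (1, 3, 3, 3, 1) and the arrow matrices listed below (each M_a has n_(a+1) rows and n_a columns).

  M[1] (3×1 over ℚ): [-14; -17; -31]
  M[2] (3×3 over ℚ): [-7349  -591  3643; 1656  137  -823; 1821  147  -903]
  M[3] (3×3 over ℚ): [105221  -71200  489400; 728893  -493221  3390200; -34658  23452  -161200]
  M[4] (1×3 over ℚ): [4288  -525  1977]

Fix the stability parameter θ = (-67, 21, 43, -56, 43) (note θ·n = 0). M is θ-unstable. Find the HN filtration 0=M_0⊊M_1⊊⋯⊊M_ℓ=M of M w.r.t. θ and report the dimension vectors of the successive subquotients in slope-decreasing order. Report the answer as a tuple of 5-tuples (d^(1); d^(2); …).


Via rank(M_{q-1}∘⋯∘M_p): M ≅ I[1,2], I[2,4], I[2,5], I[3,3], I[4,4].
μ_θ-semistable layers: μ^(1)=43; μ^(2)=21; μ^(3)=8/3; μ^(4)=-56; μ^(5)=-67

((0, 0, 1, 0, 1); (0, 1, 0, 0, 0); (0, 2, 2, 2, 0); (0, 0, 0, 1, 0); (1, 0, 0, 0, 0))
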